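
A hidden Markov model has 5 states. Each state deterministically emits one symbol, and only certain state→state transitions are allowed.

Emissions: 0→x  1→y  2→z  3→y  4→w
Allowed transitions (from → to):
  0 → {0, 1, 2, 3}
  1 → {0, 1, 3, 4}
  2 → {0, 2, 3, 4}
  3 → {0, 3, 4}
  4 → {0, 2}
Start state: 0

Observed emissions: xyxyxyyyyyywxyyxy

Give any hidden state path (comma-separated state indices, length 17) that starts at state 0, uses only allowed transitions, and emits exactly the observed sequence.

0,3,0,3,0,1,1,1,1,3,3,4,0,3,3,0,1

  [0] x  {0}  => 0  start
  [1] y  {1,3}  => 3  0->3 ok
  [2] x  {0}  => 0  3->0 ok
  [3] y  {1,3}  => 3  0->3 ok
  [4] x  {0}  => 0  3->0 ok
  [5] y  {1,3}  => 1  0->1 ok
  [6] y  {1,3}  => 1  1->1 ok
  [7] y  {1,3}  => 1  1->1 ok
  [8] y  {1,3}  => 1  1->1 ok
  [9] y  {1,3}  => 3  1->3 ok
  [10] y  {1,3}  => 3  3->3 ok
  [11] w  {4}  => 4  3->4 ok
  [12] x  {0}  => 0  4->0 ok
  [13] y  {1,3}  => 3  0->3 ok
  [14] y  {1,3}  => 3  3->3 ok
  [15] x  {0}  => 0  3->0 ok
  [16] y  {1,3}  => 1  0->1 ok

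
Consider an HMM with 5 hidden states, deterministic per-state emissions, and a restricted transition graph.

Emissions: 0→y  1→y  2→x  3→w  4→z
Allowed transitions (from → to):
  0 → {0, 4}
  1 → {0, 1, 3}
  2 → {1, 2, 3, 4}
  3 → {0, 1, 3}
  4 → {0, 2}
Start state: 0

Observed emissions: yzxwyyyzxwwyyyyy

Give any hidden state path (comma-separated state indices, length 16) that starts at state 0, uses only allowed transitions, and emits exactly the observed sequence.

0,4,2,3,0,0,0,4,2,3,3,1,1,1,1,1

  [0] y  {0,1}  => 0  start
  [1] z  {4}  => 4  0->4 ok
  [2] x  {2}  => 2  4->2 ok
  [3] w  {3}  => 3  2->3 ok
  [4] y  {0,1}  => 0  3->0 ok
  [5] y  {0,1}  => 0  0->0 ok
  [6] y  {0,1}  => 0  0->0 ok
  [7] z  {4}  => 4  0->4 ok
  [8] x  {2}  => 2  4->2 ok
  [9] w  {3}  => 3  2->3 ok
  [10] w  {3}  => 3  3->3 ok
  [11] y  {0,1}  => 1  3->1 ok
  [12] y  {0,1}  => 1  1->1 ok
  [13] y  {0,1}  => 1  1->1 ok
  [14] y  {0,1}  => 1  1->1 ok
  [15] y  {0,1}  => 1  1->1 ok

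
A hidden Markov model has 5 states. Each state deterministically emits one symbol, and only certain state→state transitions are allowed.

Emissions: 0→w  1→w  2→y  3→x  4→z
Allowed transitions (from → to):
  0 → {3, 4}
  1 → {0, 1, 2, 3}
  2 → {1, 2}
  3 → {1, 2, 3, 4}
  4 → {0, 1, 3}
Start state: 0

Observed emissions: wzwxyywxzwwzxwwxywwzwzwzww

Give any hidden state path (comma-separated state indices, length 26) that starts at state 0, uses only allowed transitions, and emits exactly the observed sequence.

  pos 0: w in {0,1}, choose 0; start
  pos 1: z in {4}, choose 4; 0->4 ok
  pos 2: w in {0,1}, choose 1; 4->1 ok
  pos 3: x in {3}, choose 3; 1->3 ok
  pos 4: y in {2}, choose 2; 3->2 ok
  pos 5: y in {2}, choose 2; 2->2 ok
  pos 6: w in {0,1}, choose 1; 2->1 ok
  pos 7: x in {3}, choose 3; 1->3 ok
  pos 8: z in {4}, choose 4; 3->4 ok
  pos 9: w in {0,1}, choose 1; 4->1 ok
  pos 10: w in {0,1}, choose 0; 1->0 ok
  pos 11: z in {4}, choose 4; 0->4 ok
  pos 12: x in {3}, choose 3; 4->3 ok
  pos 13: w in {0,1}, choose 1; 3->1 ok
  pos 14: w in {0,1}, choose 0; 1->0 ok
  pos 15: x in {3}, choose 3; 0->3 ok
  pos 16: y in {2}, choose 2; 3->2 ok
  pos 17: w in {0,1}, choose 1; 2->1 ok
  pos 18: w in {0,1}, choose 0; 1->0 ok
  pos 19: z in {4}, choose 4; 0->4 ok
  pos 20: w in {0,1}, choose 0; 4->0 ok
  pos 21: z in {4}, choose 4; 0->4 ok
  pos 22: w in {0,1}, choose 0; 4->0 ok
  pos 23: z in {4}, choose 4; 0->4 ok
  pos 24: w in {0,1}, choose 1; 4->1 ok
  pos 25: w in {0,1}, choose 0; 1->0 ok

0,4,1,3,2,2,1,3,4,1,0,4,3,1,0,3,2,1,0,4,0,4,0,4,1,0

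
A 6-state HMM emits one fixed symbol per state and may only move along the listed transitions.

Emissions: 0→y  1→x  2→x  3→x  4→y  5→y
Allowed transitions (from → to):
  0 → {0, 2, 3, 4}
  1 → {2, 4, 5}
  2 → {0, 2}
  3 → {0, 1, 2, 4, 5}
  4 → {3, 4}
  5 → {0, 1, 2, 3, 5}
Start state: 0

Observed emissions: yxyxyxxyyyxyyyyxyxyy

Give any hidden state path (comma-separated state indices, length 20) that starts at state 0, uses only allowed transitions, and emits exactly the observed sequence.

  [0] y  {0,4,5}  => 0  start
  [1] x  {1,2,3}  => 2  0->2 ok
  [2] y  {0,4,5}  => 0  2->0 ok
  [3] x  {1,2,3}  => 2  0->2 ok
  [4] y  {0,4,5}  => 0  2->0 ok
  [5] x  {1,2,3}  => 2  0->2 ok
  [6] x  {1,2,3}  => 2  2->2 ok
  [7] y  {0,4,5}  => 0  2->0 ok
  [8] y  {0,4,5}  => 4  0->4 ok
  [9] y  {0,4,5}  => 4  4->4 ok
  [10] x  {1,2,3}  => 3  4->3 ok
  [11] y  {0,4,5}  => 0  3->0 ok
  [12] y  {0,4,5}  => 0  0->0 ok
  [13] y  {0,4,5}  => 4  0->4 ok
  [14] y  {0,4,5}  => 4  4->4 ok
  [15] x  {1,2,3}  => 3  4->3 ok
  [16] y  {0,4,5}  => 0  3->0 ok
  [17] x  {1,2,3}  => 2  0->2 ok
  [18] y  {0,4,5}  => 0  2->0 ok
  [19] y  {0,4,5}  => 4  0->4 ok

0,2,0,2,0,2,2,0,4,4,3,0,0,4,4,3,0,2,0,4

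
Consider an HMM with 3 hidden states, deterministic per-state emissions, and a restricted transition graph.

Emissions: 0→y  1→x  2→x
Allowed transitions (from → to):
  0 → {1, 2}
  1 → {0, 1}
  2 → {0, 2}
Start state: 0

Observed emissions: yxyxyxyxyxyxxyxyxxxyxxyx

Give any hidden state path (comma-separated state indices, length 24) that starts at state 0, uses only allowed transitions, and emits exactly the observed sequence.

  [0] y  {0}  => 0  start
  [1] x  {1,2}  => 2  0->2 ok
  [2] y  {0}  => 0  2->0 ok
  [3] x  {1,2}  => 2  0->2 ok
  [4] y  {0}  => 0  2->0 ok
  [5] x  {1,2}  => 2  0->2 ok
  [6] y  {0}  => 0  2->0 ok
  [7] x  {1,2}  => 2  0->2 ok
  [8] y  {0}  => 0  2->0 ok
  [9] x  {1,2}  => 1  0->1 ok
  [10] y  {0}  => 0  1->0 ok
  [11] x  {1,2}  => 2  0->2 ok
  [12] x  {1,2}  => 2  2->2 ok
  [13] y  {0}  => 0  2->0 ok
  [14] x  {1,2}  => 2  0->2 ok
  [15] y  {0}  => 0  2->0 ok
  [16] x  {1,2}  => 1  0->1 ok
  [17] x  {1,2}  => 1  1->1 ok
  [18] x  {1,2}  => 1  1->1 ok
  [19] y  {0}  => 0  1->0 ok
  [20] x  {1,2}  => 2  0->2 ok
  [21] x  {1,2}  => 2  2->2 ok
  [22] y  {0}  => 0  2->0 ok
  [23] x  {1,2}  => 2  0->2 ok

0,2,0,2,0,2,0,2,0,1,0,2,2,0,2,0,1,1,1,0,2,2,0,2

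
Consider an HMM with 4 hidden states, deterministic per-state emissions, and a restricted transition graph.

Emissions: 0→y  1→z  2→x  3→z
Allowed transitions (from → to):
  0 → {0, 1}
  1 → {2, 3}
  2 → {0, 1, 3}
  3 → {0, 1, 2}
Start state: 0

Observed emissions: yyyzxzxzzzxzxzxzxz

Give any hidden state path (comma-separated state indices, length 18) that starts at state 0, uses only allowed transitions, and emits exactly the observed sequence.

0,0,0,1,2,1,2,3,1,3,2,1,2,3,2,1,2,3

  pos 0: y in {0}, choose 0; start
  pos 1: y in {0}, choose 0; 0->0 ok
  pos 2: y in {0}, choose 0; 0->0 ok
  pos 3: z in {1,3}, choose 1; 0->1 ok
  pos 4: x in {2}, choose 2; 1->2 ok
  pos 5: z in {1,3}, choose 1; 2->1 ok
  pos 6: x in {2}, choose 2; 1->2 ok
  pos 7: z in {1,3}, choose 3; 2->3 ok
  pos 8: z in {1,3}, choose 1; 3->1 ok
  pos 9: z in {1,3}, choose 3; 1->3 ok
  pos 10: x in {2}, choose 2; 3->2 ok
  pos 11: z in {1,3}, choose 1; 2->1 ok
  pos 12: x in {2}, choose 2; 1->2 ok
  pos 13: z in {1,3}, choose 3; 2->3 ok
  pos 14: x in {2}, choose 2; 3->2 ok
  pos 15: z in {1,3}, choose 1; 2->1 ok
  pos 16: x in {2}, choose 2; 1->2 ok
  pos 17: z in {1,3}, choose 3; 2->3 ok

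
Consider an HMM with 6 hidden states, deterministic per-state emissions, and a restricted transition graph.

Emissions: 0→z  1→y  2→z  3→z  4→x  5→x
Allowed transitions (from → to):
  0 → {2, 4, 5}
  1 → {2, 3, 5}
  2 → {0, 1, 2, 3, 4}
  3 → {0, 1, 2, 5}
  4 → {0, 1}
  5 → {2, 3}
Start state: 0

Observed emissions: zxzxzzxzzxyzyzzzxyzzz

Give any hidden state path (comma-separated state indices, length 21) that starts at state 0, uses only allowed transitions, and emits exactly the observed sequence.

  pos 0: z in {0,2,3}, choose 0; start
  pos 1: x in {4,5}, choose 5; 0->5 ok
  pos 2: z in {0,2,3}, choose 3; 5->3 ok
  pos 3: x in {4,5}, choose 5; 3->5 ok
  pos 4: z in {0,2,3}, choose 3; 5->3 ok
  pos 5: z in {0,2,3}, choose 0; 3->0 ok
  pos 6: x in {4,5}, choose 5; 0->5 ok
  pos 7: z in {0,2,3}, choose 2; 5->2 ok
  pos 8: z in {0,2,3}, choose 0; 2->0 ok
  pos 9: x in {4,5}, choose 4; 0->4 ok
  pos 10: y in {1}, choose 1; 4->1 ok
  pos 11: z in {0,2,3}, choose 2; 1->2 ok
  pos 12: y in {1}, choose 1; 2->1 ok
  pos 13: z in {0,2,3}, choose 2; 1->2 ok
  pos 14: z in {0,2,3}, choose 2; 2->2 ok
  pos 15: z in {0,2,3}, choose 2; 2->2 ok
  pos 16: x in {4,5}, choose 4; 2->4 ok
  pos 17: y in {1}, choose 1; 4->1 ok
  pos 18: z in {0,2,3}, choose 2; 1->2 ok
  pos 19: z in {0,2,3}, choose 0; 2->0 ok
  pos 20: z in {0,2,3}, choose 2; 0->2 ok

0,5,3,5,3,0,5,2,0,4,1,2,1,2,2,2,4,1,2,0,2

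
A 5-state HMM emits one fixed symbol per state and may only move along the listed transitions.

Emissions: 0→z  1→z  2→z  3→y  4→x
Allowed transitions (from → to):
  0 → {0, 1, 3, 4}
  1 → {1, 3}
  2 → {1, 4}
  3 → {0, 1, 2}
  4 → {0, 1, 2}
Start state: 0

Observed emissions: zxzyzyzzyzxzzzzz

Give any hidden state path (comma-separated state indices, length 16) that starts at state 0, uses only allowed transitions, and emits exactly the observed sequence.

  pos 0: z in {0,1,2}, choose 0; start
  pos 1: x in {4}, choose 4; 0->4 ok
  pos 2: z in {0,1,2}, choose 1; 4->1 ok
  pos 3: y in {3}, choose 3; 1->3 ok
  pos 4: z in {0,1,2}, choose 0; 3->0 ok
  pos 5: y in {3}, choose 3; 0->3 ok
  pos 6: z in {0,1,2}, choose 1; 3->1 ok
  pos 7: z in {0,1,2}, choose 1; 1->1 ok
  pos 8: y in {3}, choose 3; 1->3 ok
  pos 9: z in {0,1,2}, choose 0; 3->0 ok
  pos 10: x in {4}, choose 4; 0->4 ok
  pos 11: z in {0,1,2}, choose 1; 4->1 ok
  pos 12: z in {0,1,2}, choose 1; 1->1 ok
  pos 13: z in {0,1,2}, choose 1; 1->1 ok
  pos 14: z in {0,1,2}, choose 1; 1->1 ok
  pos 15: z in {0,1,2}, choose 1; 1->1 ok

0,4,1,3,0,3,1,1,3,0,4,1,1,1,1,1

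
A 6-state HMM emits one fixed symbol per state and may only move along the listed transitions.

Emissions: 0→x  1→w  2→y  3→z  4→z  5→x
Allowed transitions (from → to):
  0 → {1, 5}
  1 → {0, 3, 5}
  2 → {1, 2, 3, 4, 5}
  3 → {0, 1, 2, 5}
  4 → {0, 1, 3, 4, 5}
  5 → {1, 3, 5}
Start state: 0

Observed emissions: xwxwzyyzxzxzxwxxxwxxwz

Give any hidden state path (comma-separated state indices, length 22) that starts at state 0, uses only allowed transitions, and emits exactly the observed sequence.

0,1,0,1,3,2,2,3,5,3,5,3,5,1,5,5,5,1,0,5,1,3

  0: obs=x cand={0,5} pick 0 [start]
  1: obs=w cand={1} pick 1 [0->1 ok]
  2: obs=x cand={0,5} pick 0 [1->0 ok]
  3: obs=w cand={1} pick 1 [0->1 ok]
  4: obs=z cand={3,4} pick 3 [1->3 ok]
  5: obs=y cand={2} pick 2 [3->2 ok]
  6: obs=y cand={2} pick 2 [2->2 ok]
  7: obs=z cand={3,4} pick 3 [2->3 ok]
  8: obs=x cand={0,5} pick 5 [3->5 ok]
  9: obs=z cand={3,4} pick 3 [5->3 ok]
  10: obs=x cand={0,5} pick 5 [3->5 ok]
  11: obs=z cand={3,4} pick 3 [5->3 ok]
  12: obs=x cand={0,5} pick 5 [3->5 ok]
  13: obs=w cand={1} pick 1 [5->1 ok]
  14: obs=x cand={0,5} pick 5 [1->5 ok]
  15: obs=x cand={0,5} pick 5 [5->5 ok]
  16: obs=x cand={0,5} pick 5 [5->5 ok]
  17: obs=w cand={1} pick 1 [5->1 ok]
  18: obs=x cand={0,5} pick 0 [1->0 ok]
  19: obs=x cand={0,5} pick 5 [0->5 ok]
  20: obs=w cand={1} pick 1 [5->1 ok]
  21: obs=z cand={3,4} pick 3 [1->3 ok]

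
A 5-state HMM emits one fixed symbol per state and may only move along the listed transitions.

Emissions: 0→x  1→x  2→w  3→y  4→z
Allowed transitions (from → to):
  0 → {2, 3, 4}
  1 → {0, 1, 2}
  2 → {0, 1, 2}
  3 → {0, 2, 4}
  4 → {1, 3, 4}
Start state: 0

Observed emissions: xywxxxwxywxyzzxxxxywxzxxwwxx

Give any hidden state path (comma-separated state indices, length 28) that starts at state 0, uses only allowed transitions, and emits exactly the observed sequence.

0,3,2,1,1,1,2,0,3,2,0,3,4,4,1,1,1,0,3,2,0,4,1,0,2,2,1,0

  t0 'x' -> {0,1}, take 0 (start)
  t1 'y' -> {3}, take 3 (0->3 ok)
  t2 'w' -> {2}, take 2 (3->2 ok)
  t3 'x' -> {0,1}, take 1 (2->1 ok)
  t4 'x' -> {0,1}, take 1 (1->1 ok)
  t5 'x' -> {0,1}, take 1 (1->1 ok)
  t6 'w' -> {2}, take 2 (1->2 ok)
  t7 'x' -> {0,1}, take 0 (2->0 ok)
  t8 'y' -> {3}, take 3 (0->3 ok)
  t9 'w' -> {2}, take 2 (3->2 ok)
  t10 'x' -> {0,1}, take 0 (2->0 ok)
  t11 'y' -> {3}, take 3 (0->3 ok)
  t12 'z' -> {4}, take 4 (3->4 ok)
  t13 'z' -> {4}, take 4 (4->4 ok)
  t14 'x' -> {0,1}, take 1 (4->1 ok)
  t15 'x' -> {0,1}, take 1 (1->1 ok)
  t16 'x' -> {0,1}, take 1 (1->1 ok)
  t17 'x' -> {0,1}, take 0 (1->0 ok)
  t18 'y' -> {3}, take 3 (0->3 ok)
  t19 'w' -> {2}, take 2 (3->2 ok)
  t20 'x' -> {0,1}, take 0 (2->0 ok)
  t21 'z' -> {4}, take 4 (0->4 ok)
  t22 'x' -> {0,1}, take 1 (4->1 ok)
  t23 'x' -> {0,1}, take 0 (1->0 ok)
  t24 'w' -> {2}, take 2 (0->2 ok)
  t25 'w' -> {2}, take 2 (2->2 ok)
  t26 'x' -> {0,1}, take 1 (2->1 ok)
  t27 'x' -> {0,1}, take 0 (1->0 ok)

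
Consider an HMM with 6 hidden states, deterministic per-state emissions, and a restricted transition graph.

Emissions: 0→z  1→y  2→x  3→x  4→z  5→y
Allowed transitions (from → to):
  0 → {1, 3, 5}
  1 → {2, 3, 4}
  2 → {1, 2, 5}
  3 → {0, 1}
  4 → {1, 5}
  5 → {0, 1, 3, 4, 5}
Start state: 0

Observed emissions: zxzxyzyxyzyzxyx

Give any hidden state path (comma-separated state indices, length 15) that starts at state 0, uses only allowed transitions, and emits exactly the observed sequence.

  t0 'z' -> {0,4}, take 0 (start)
  t1 'x' -> {2,3}, take 3 (0->3 ok)
  t2 'z' -> {0,4}, take 0 (3->0 ok)
  t3 'x' -> {2,3}, take 3 (0->3 ok)
  t4 'y' -> {1,5}, take 1 (3->1 ok)
  t5 'z' -> {0,4}, take 4 (1->4 ok)
  t6 'y' -> {1,5}, take 1 (4->1 ok)
  t7 'x' -> {2,3}, take 3 (1->3 ok)
  t8 'y' -> {1,5}, take 1 (3->1 ok)
  t9 'z' -> {0,4}, take 4 (1->4 ok)
  t10 'y' -> {1,5}, take 5 (4->5 ok)
  t11 'z' -> {0,4}, take 0 (5->0 ok)
  t12 'x' -> {2,3}, take 3 (0->3 ok)
  t13 'y' -> {1,5}, take 1 (3->1 ok)
  t14 'x' -> {2,3}, take 3 (1->3 ok)

0,3,0,3,1,4,1,3,1,4,5,0,3,1,3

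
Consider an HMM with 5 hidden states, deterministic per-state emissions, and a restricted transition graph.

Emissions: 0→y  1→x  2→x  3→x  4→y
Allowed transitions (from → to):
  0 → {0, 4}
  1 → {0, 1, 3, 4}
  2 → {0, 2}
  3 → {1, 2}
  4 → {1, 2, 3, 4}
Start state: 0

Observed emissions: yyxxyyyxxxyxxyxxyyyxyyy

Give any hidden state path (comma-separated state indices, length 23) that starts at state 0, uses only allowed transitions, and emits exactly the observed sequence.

  pos 0: y in {0,4}, choose 0; start
  pos 1: y in {0,4}, choose 4; 0->4 ok
  pos 2: x in {1,2,3}, choose 1; 4->1 ok
  pos 3: x in {1,2,3}, choose 1; 1->1 ok
  pos 4: y in {0,4}, choose 0; 1->0 ok
  pos 5: y in {0,4}, choose 4; 0->4 ok
  pos 6: y in {0,4}, choose 4; 4->4 ok
  pos 7: x in {1,2,3}, choose 1; 4->1 ok
  pos 8: x in {1,2,3}, choose 3; 1->3 ok
  pos 9: x in {1,2,3}, choose 1; 3->1 ok
  pos 10: y in {0,4}, choose 4; 1->4 ok
  pos 11: x in {1,2,3}, choose 3; 4->3 ok
  pos 12: x in {1,2,3}, choose 1; 3->1 ok
  pos 13: y in {0,4}, choose 4; 1->4 ok
  pos 14: x in {1,2,3}, choose 2; 4->2 ok
  pos 15: x in {1,2,3}, choose 2; 2->2 ok
  pos 16: y in {0,4}, choose 0; 2->0 ok
  pos 17: y in {0,4}, choose 4; 0->4 ok
  pos 18: y in {0,4}, choose 4; 4->4 ok
  pos 19: x in {1,2,3}, choose 1; 4->1 ok
  pos 20: y in {0,4}, choose 0; 1->0 ok
  pos 21: y in {0,4}, choose 0; 0->0 ok
  pos 22: y in {0,4}, choose 0; 0->0 ok

0,4,1,1,0,4,4,1,3,1,4,3,1,4,2,2,0,4,4,1,0,0,0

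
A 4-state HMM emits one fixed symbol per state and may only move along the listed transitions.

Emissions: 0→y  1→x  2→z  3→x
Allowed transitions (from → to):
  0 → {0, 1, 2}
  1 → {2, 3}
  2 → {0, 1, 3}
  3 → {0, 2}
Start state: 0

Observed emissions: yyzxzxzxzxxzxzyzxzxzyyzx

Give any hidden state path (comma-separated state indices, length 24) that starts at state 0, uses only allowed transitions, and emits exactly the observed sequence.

  t0 'y' -> {0}, take 0 (start)
  t1 'y' -> {0}, take 0 (0->0 ok)
  t2 'z' -> {2}, take 2 (0->2 ok)
  t3 'x' -> {1,3}, take 3 (2->3 ok)
  t4 'z' -> {2}, take 2 (3->2 ok)
  t5 'x' -> {1,3}, take 3 (2->3 ok)
  t6 'z' -> {2}, take 2 (3->2 ok)
  t7 'x' -> {1,3}, take 1 (2->1 ok)
  t8 'z' -> {2}, take 2 (1->2 ok)
  t9 'x' -> {1,3}, take 1 (2->1 ok)
  t10 'x' -> {1,3}, take 3 (1->3 ok)
  t11 'z' -> {2}, take 2 (3->2 ok)
  t12 'x' -> {1,3}, take 1 (2->1 ok)
  t13 'z' -> {2}, take 2 (1->2 ok)
  t14 'y' -> {0}, take 0 (2->0 ok)
  t15 'z' -> {2}, take 2 (0->2 ok)
  t16 'x' -> {1,3}, take 3 (2->3 ok)
  t17 'z' -> {2}, take 2 (3->2 ok)
  t18 'x' -> {1,3}, take 1 (2->1 ok)
  t19 'z' -> {2}, take 2 (1->2 ok)
  t20 'y' -> {0}, take 0 (2->0 ok)
  t21 'y' -> {0}, take 0 (0->0 ok)
  t22 'z' -> {2}, take 2 (0->2 ok)
  t23 'x' -> {1,3}, take 3 (2->3 ok)

0,0,2,3,2,3,2,1,2,1,3,2,1,2,0,2,3,2,1,2,0,0,2,3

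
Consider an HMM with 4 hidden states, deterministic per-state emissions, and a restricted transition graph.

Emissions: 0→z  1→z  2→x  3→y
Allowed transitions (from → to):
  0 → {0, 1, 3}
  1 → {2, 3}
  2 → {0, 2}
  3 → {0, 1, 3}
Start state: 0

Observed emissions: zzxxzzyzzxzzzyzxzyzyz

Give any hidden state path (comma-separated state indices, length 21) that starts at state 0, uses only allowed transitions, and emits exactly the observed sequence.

  [0] z  {0,1}  => 0  start
  [1] z  {0,1}  => 1  0->1 ok
  [2] x  {2}  => 2  1->2 ok
  [3] x  {2}  => 2  2->2 ok
  [4] z  {0,1}  => 0  2->0 ok
  [5] z  {0,1}  => 1  0->1 ok
  [6] y  {3}  => 3  1->3 ok
  [7] z  {0,1}  => 0  3->0 ok
  [8] z  {0,1}  => 1  0->1 ok
  [9] x  {2}  => 2  1->2 ok
  [10] z  {0,1}  => 0  2->0 ok
  [11] z  {0,1}  => 0  0->0 ok
  [12] z  {0,1}  => 1  0->1 ok
  [13] y  {3}  => 3  1->3 ok
  [14] z  {0,1}  => 1  3->1 ok
  [15] x  {2}  => 2  1->2 ok
  [16] z  {0,1}  => 0  2->0 ok
  [17] y  {3}  => 3  0->3 ok
  [18] z  {0,1}  => 1  3->1 ok
  [19] y  {3}  => 3  1->3 ok
  [20] z  {0,1}  => 1  3->1 ok

0,1,2,2,0,1,3,0,1,2,0,0,1,3,1,2,0,3,1,3,1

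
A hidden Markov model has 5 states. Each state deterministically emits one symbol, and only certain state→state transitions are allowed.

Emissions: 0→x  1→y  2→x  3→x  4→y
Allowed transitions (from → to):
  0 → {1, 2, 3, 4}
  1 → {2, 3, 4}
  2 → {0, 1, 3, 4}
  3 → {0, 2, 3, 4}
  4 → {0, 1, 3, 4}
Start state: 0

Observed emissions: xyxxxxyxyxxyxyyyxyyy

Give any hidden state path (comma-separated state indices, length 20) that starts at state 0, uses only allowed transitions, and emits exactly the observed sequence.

  t0 'x' -> {0,2,3}, take 0 (start)
  t1 'y' -> {1,4}, take 1 (0->1 ok)
  t2 'x' -> {0,2,3}, take 3 (1->3 ok)
  t3 'x' -> {0,2,3}, take 0 (3->0 ok)
  t4 'x' -> {0,2,3}, take 3 (0->3 ok)
  t5 'x' -> {0,2,3}, take 0 (3->0 ok)
  t6 'y' -> {1,4}, take 1 (0->1 ok)
  t7 'x' -> {0,2,3}, take 2 (1->2 ok)
  t8 'y' -> {1,4}, take 1 (2->1 ok)
  t9 'x' -> {0,2,3}, take 3 (1->3 ok)
  t10 'x' -> {0,2,3}, take 2 (3->2 ok)
  t11 'y' -> {1,4}, take 1 (2->1 ok)
  t12 'x' -> {0,2,3}, take 3 (1->3 ok)
  t13 'y' -> {1,4}, take 4 (3->4 ok)
  t14 'y' -> {1,4}, take 1 (4->1 ok)
  t15 'y' -> {1,4}, take 4 (1->4 ok)
  t16 'x' -> {0,2,3}, take 3 (4->3 ok)
  t17 'y' -> {1,4}, take 4 (3->4 ok)
  t18 'y' -> {1,4}, take 1 (4->1 ok)
  t19 'y' -> {1,4}, take 4 (1->4 ok)

0,1,3,0,3,0,1,2,1,3,2,1,3,4,1,4,3,4,1,4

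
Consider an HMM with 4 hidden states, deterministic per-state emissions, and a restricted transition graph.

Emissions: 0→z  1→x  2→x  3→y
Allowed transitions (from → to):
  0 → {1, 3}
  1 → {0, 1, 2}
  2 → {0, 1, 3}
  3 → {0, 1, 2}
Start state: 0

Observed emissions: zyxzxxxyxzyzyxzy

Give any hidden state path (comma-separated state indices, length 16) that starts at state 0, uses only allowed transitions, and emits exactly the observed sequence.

0,3,2,0,1,1,2,3,1,0,3,0,3,2,0,3

  pos 0: z in {0}, choose 0; start
  pos 1: y in {3}, choose 3; 0->3 ok
  pos 2: x in {1,2}, choose 2; 3->2 ok
  pos 3: z in {0}, choose 0; 2->0 ok
  pos 4: x in {1,2}, choose 1; 0->1 ok
  pos 5: x in {1,2}, choose 1; 1->1 ok
  pos 6: x in {1,2}, choose 2; 1->2 ok
  pos 7: y in {3}, choose 3; 2->3 ok
  pos 8: x in {1,2}, choose 1; 3->1 ok
  pos 9: z in {0}, choose 0; 1->0 ok
  pos 10: y in {3}, choose 3; 0->3 ok
  pos 11: z in {0}, choose 0; 3->0 ok
  pos 12: y in {3}, choose 3; 0->3 ok
  pos 13: x in {1,2}, choose 2; 3->2 ok
  pos 14: z in {0}, choose 0; 2->0 ok
  pos 15: y in {3}, choose 3; 0->3 ok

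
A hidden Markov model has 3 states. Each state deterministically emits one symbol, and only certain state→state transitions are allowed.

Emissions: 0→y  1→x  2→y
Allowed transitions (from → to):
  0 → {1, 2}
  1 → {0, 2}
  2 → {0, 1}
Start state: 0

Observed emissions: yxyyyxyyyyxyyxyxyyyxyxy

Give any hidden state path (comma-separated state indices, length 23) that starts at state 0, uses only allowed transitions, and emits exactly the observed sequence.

  pos 0: y in {0,2}, choose 0; start
  pos 1: x in {1}, choose 1; 0->1 ok
  pos 2: y in {0,2}, choose 0; 1->0 ok
  pos 3: y in {0,2}, choose 2; 0->2 ok
  pos 4: y in {0,2}, choose 0; 2->0 ok
  pos 5: x in {1}, choose 1; 0->1 ok
  pos 6: y in {0,2}, choose 2; 1->2 ok
  pos 7: y in {0,2}, choose 0; 2->0 ok
  pos 8: y in {0,2}, choose 2; 0->2 ok
  pos 9: y in {0,2}, choose 0; 2->0 ok
  pos 10: x in {1}, choose 1; 0->1 ok
  pos 11: y in {0,2}, choose 0; 1->0 ok
  pos 12: y in {0,2}, choose 2; 0->2 ok
  pos 13: x in {1}, choose 1; 2->1 ok
  pos 14: y in {0,2}, choose 2; 1->2 ok
  pos 15: x in {1}, choose 1; 2->1 ok
  pos 16: y in {0,2}, choose 0; 1->0 ok
  pos 17: y in {0,2}, choose 2; 0->2 ok
  pos 18: y in {0,2}, choose 0; 2->0 ok
  pos 19: x in {1}, choose 1; 0->1 ok
  pos 20: y in {0,2}, choose 0; 1->0 ok
  pos 21: x in {1}, choose 1; 0->1 ok
  pos 22: y in {0,2}, choose 0; 1->0 ok

0,1,0,2,0,1,2,0,2,0,1,0,2,1,2,1,0,2,0,1,0,1,0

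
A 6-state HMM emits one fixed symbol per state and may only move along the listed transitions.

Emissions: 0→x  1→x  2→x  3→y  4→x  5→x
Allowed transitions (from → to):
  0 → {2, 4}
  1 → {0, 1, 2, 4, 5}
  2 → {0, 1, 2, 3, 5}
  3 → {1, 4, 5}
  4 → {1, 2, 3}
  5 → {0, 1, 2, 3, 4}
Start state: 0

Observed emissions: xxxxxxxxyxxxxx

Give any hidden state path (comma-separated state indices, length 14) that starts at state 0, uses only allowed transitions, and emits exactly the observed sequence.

  t0 'x' -> {0,1,2,4,5}, take 0 (start)
  t1 'x' -> {0,1,2,4,5}, take 2 (0->2 ok)
  t2 'x' -> {0,1,2,4,5}, take 0 (2->0 ok)
  t3 'x' -> {0,1,2,4,5}, take 2 (0->2 ok)
  t4 'x' -> {0,1,2,4,5}, take 2 (2->2 ok)
  t5 'x' -> {0,1,2,4,5}, take 1 (2->1 ok)
  t6 'x' -> {0,1,2,4,5}, take 4 (1->4 ok)
  t7 'x' -> {0,1,2,4,5}, take 2 (4->2 ok)
  t8 'y' -> {3}, take 3 (2->3 ok)
  t9 'x' -> {0,1,2,4,5}, take 5 (3->5 ok)
  t10 'x' -> {0,1,2,4,5}, take 1 (5->1 ok)
  t11 'x' -> {0,1,2,4,5}, take 4 (1->4 ok)
  t12 'x' -> {0,1,2,4,5}, take 1 (4->1 ok)
  t13 'x' -> {0,1,2,4,5}, take 4 (1->4 ok)

0,2,0,2,2,1,4,2,3,5,1,4,1,4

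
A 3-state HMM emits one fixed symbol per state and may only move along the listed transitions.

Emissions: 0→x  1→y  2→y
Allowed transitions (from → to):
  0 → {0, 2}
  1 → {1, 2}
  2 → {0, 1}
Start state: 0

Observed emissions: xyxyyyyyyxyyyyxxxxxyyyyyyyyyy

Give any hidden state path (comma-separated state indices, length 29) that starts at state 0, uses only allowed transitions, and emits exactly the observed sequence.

0,2,0,2,1,2,1,1,2,0,2,1,1,2,0,0,0,0,0,2,1,2,1,2,1,1,1,2,1

  t0 'x' -> {0}, take 0 (start)
  t1 'y' -> {1,2}, take 2 (0->2 ok)
  t2 'x' -> {0}, take 0 (2->0 ok)
  t3 'y' -> {1,2}, take 2 (0->2 ok)
  t4 'y' -> {1,2}, take 1 (2->1 ok)
  t5 'y' -> {1,2}, take 2 (1->2 ok)
  t6 'y' -> {1,2}, take 1 (2->1 ok)
  t7 'y' -> {1,2}, take 1 (1->1 ok)
  t8 'y' -> {1,2}, take 2 (1->2 ok)
  t9 'x' -> {0}, take 0 (2->0 ok)
  t10 'y' -> {1,2}, take 2 (0->2 ok)
  t11 'y' -> {1,2}, take 1 (2->1 ok)
  t12 'y' -> {1,2}, take 1 (1->1 ok)
  t13 'y' -> {1,2}, take 2 (1->2 ok)
  t14 'x' -> {0}, take 0 (2->0 ok)
  t15 'x' -> {0}, take 0 (0->0 ok)
  t16 'x' -> {0}, take 0 (0->0 ok)
  t17 'x' -> {0}, take 0 (0->0 ok)
  t18 'x' -> {0}, take 0 (0->0 ok)
  t19 'y' -> {1,2}, take 2 (0->2 ok)
  t20 'y' -> {1,2}, take 1 (2->1 ok)
  t21 'y' -> {1,2}, take 2 (1->2 ok)
  t22 'y' -> {1,2}, take 1 (2->1 ok)
  t23 'y' -> {1,2}, take 2 (1->2 ok)
  t24 'y' -> {1,2}, take 1 (2->1 ok)
  t25 'y' -> {1,2}, take 1 (1->1 ok)
  t26 'y' -> {1,2}, take 1 (1->1 ok)
  t27 'y' -> {1,2}, take 2 (1->2 ok)
  t28 'y' -> {1,2}, take 1 (2->1 ok)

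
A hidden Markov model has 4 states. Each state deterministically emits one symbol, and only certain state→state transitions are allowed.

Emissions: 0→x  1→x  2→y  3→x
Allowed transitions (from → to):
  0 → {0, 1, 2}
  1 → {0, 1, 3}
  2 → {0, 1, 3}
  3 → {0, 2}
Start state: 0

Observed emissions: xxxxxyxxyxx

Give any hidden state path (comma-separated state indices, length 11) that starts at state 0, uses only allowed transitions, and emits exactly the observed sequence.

0,0,1,3,0,2,1,3,2,0,1

  0: obs=x cand={0,1,3} pick 0 [start]
  1: obs=x cand={0,1,3} pick 0 [0->0 ok]
  2: obs=x cand={0,1,3} pick 1 [0->1 ok]
  3: obs=x cand={0,1,3} pick 3 [1->3 ok]
  4: obs=x cand={0,1,3} pick 0 [3->0 ok]
  5: obs=y cand={2} pick 2 [0->2 ok]
  6: obs=x cand={0,1,3} pick 1 [2->1 ok]
  7: obs=x cand={0,1,3} pick 3 [1->3 ok]
  8: obs=y cand={2} pick 2 [3->2 ok]
  9: obs=x cand={0,1,3} pick 0 [2->0 ok]
  10: obs=x cand={0,1,3} pick 1 [0->1 ok]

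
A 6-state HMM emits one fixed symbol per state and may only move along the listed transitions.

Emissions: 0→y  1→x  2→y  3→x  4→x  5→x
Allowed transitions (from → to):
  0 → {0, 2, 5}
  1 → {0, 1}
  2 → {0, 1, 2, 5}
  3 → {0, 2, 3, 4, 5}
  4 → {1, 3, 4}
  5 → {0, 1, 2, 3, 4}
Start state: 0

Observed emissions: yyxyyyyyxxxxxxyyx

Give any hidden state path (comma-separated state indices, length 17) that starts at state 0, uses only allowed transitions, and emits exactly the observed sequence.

  0: obs=y cand={0,2} pick 0 [start]
  1: obs=y cand={0,2} pick 0 [0->0 ok]
  2: obs=x cand={1,3,4,5} pick 5 [0->5 ok]
  3: obs=y cand={0,2} pick 0 [5->0 ok]
  4: obs=y cand={0,2} pick 2 [0->2 ok]
  5: obs=y cand={0,2} pick 0 [2->0 ok]
  6: obs=y cand={0,2} pick 0 [0->0 ok]
  7: obs=y cand={0,2} pick 0 [0->0 ok]
  8: obs=x cand={1,3,4,5} pick 5 [0->5 ok]
  9: obs=x cand={1,3,4,5} pick 1 [5->1 ok]
  10: obs=x cand={1,3,4,5} pick 1 [1->1 ok]
  11: obs=x cand={1,3,4,5} pick 1 [1->1 ok]
  12: obs=x cand={1,3,4,5} pick 1 [1->1 ok]
  13: obs=x cand={1,3,4,5} pick 1 [1->1 ok]
  14: obs=y cand={0,2} pick 0 [1->0 ok]
  15: obs=y cand={0,2} pick 0 [0->0 ok]
  16: obs=x cand={1,3,4,5} pick 5 [0->5 ok]

0,0,5,0,2,0,0,0,5,1,1,1,1,1,0,0,5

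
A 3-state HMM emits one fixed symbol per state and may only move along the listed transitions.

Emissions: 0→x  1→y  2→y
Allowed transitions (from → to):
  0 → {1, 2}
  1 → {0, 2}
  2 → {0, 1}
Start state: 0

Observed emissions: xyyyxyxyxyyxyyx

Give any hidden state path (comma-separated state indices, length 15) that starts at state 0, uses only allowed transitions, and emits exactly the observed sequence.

  [0] x  {0}  => 0  start
  [1] y  {1,2}  => 1  0->1 ok
  [2] y  {1,2}  => 2  1->2 ok
  [3] y  {1,2}  => 1  2->1 ok
  [4] x  {0}  => 0  1->0 ok
  [5] y  {1,2}  => 2  0->2 ok
  [6] x  {0}  => 0  2->0 ok
  [7] y  {1,2}  => 1  0->1 ok
  [8] x  {0}  => 0  1->0 ok
  [9] y  {1,2}  => 2  0->2 ok
  [10] y  {1,2}  => 1  2->1 ok
  [11] x  {0}  => 0  1->0 ok
  [12] y  {1,2}  => 1  0->1 ok
  [13] y  {1,2}  => 2  1->2 ok
  [14] x  {0}  => 0  2->0 ok

0,1,2,1,0,2,0,1,0,2,1,0,1,2,0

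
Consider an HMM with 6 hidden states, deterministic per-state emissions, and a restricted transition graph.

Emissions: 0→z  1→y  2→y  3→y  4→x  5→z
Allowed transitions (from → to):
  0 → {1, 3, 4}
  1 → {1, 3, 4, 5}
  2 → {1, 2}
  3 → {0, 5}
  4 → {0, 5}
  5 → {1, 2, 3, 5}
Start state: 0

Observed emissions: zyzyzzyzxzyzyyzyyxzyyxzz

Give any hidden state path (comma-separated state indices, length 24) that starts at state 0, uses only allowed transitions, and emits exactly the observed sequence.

0,3,5,3,5,5,3,0,4,0,3,5,1,1,5,2,1,4,5,2,1,4,5,5

  t0 'z' -> {0,5}, take 0 (start)
  t1 'y' -> {1,2,3}, take 3 (0->3 ok)
  t2 'z' -> {0,5}, take 5 (3->5 ok)
  t3 'y' -> {1,2,3}, take 3 (5->3 ok)
  t4 'z' -> {0,5}, take 5 (3->5 ok)
  t5 'z' -> {0,5}, take 5 (5->5 ok)
  t6 'y' -> {1,2,3}, take 3 (5->3 ok)
  t7 'z' -> {0,5}, take 0 (3->0 ok)
  t8 'x' -> {4}, take 4 (0->4 ok)
  t9 'z' -> {0,5}, take 0 (4->0 ok)
  t10 'y' -> {1,2,3}, take 3 (0->3 ok)
  t11 'z' -> {0,5}, take 5 (3->5 ok)
  t12 'y' -> {1,2,3}, take 1 (5->1 ok)
  t13 'y' -> {1,2,3}, take 1 (1->1 ok)
  t14 'z' -> {0,5}, take 5 (1->5 ok)
  t15 'y' -> {1,2,3}, take 2 (5->2 ok)
  t16 'y' -> {1,2,3}, take 1 (2->1 ok)
  t17 'x' -> {4}, take 4 (1->4 ok)
  t18 'z' -> {0,5}, take 5 (4->5 ok)
  t19 'y' -> {1,2,3}, take 2 (5->2 ok)
  t20 'y' -> {1,2,3}, take 1 (2->1 ok)
  t21 'x' -> {4}, take 4 (1->4 ok)
  t22 'z' -> {0,5}, take 5 (4->5 ok)
  t23 'z' -> {0,5}, take 5 (5->5 ok)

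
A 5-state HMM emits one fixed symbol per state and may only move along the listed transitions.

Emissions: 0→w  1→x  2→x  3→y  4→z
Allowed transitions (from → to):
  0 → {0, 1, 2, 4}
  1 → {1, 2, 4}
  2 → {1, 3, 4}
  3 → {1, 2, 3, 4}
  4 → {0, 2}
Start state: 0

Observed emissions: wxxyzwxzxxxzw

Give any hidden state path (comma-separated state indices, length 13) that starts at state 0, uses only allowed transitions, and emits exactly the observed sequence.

  pos 0: w in {0}, choose 0; start
  pos 1: x in {1,2}, choose 1; 0->1 ok
  pos 2: x in {1,2}, choose 2; 1->2 ok
  pos 3: y in {3}, choose 3; 2->3 ok
  pos 4: z in {4}, choose 4; 3->4 ok
  pos 5: w in {0}, choose 0; 4->0 ok
  pos 6: x in {1,2}, choose 2; 0->2 ok
  pos 7: z in {4}, choose 4; 2->4 ok
  pos 8: x in {1,2}, choose 2; 4->2 ok
  pos 9: x in {1,2}, choose 1; 2->1 ok
  pos 10: x in {1,2}, choose 2; 1->2 ok
  pos 11: z in {4}, choose 4; 2->4 ok
  pos 12: w in {0}, choose 0; 4->0 ok

0,1,2,3,4,0,2,4,2,1,2,4,0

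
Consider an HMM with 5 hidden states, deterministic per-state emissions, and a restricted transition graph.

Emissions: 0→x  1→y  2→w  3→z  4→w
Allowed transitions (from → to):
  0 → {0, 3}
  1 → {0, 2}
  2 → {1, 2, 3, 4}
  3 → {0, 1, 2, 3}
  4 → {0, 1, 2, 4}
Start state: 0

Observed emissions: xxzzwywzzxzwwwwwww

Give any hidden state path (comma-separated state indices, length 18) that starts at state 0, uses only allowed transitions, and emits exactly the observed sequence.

  0: obs=x cand={0} pick 0 [start]
  1: obs=x cand={0} pick 0 [0->0 ok]
  2: obs=z cand={3} pick 3 [0->3 ok]
  3: obs=z cand={3} pick 3 [3->3 ok]
  4: obs=w cand={2,4} pick 2 [3->2 ok]
  5: obs=y cand={1} pick 1 [2->1 ok]
  6: obs=w cand={2,4} pick 2 [1->2 ok]
  7: obs=z cand={3} pick 3 [2->3 ok]
  8: obs=z cand={3} pick 3 [3->3 ok]
  9: obs=x cand={0} pick 0 [3->0 ok]
  10: obs=z cand={3} pick 3 [0->3 ok]
  11: obs=w cand={2,4} pick 2 [3->2 ok]
  12: obs=w cand={2,4} pick 2 [2->2 ok]
  13: obs=w cand={2,4} pick 2 [2->2 ok]
  14: obs=w cand={2,4} pick 4 [2->4 ok]
  15: obs=w cand={2,4} pick 2 [4->2 ok]
  16: obs=w cand={2,4} pick 2 [2->2 ok]
  17: obs=w cand={2,4} pick 2 [2->2 ok]

0,0,3,3,2,1,2,3,3,0,3,2,2,2,4,2,2,2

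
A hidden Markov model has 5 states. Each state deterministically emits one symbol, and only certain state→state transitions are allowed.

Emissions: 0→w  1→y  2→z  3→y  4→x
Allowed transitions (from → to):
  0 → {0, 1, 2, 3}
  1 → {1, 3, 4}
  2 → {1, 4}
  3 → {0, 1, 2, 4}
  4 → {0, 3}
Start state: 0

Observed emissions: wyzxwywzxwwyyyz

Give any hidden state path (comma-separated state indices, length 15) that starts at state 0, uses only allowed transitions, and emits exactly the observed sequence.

0,3,2,4,0,3,0,2,4,0,0,1,1,3,2

  [0] w  {0}  => 0  start
  [1] y  {1,3}  => 3  0->3 ok
  [2] z  {2}  => 2  3->2 ok
  [3] x  {4}  => 4  2->4 ok
  [4] w  {0}  => 0  4->0 ok
  [5] y  {1,3}  => 3  0->3 ok
  [6] w  {0}  => 0  3->0 ok
  [7] z  {2}  => 2  0->2 ok
  [8] x  {4}  => 4  2->4 ok
  [9] w  {0}  => 0  4->0 ok
  [10] w  {0}  => 0  0->0 ok
  [11] y  {1,3}  => 1  0->1 ok
  [12] y  {1,3}  => 1  1->1 ok
  [13] y  {1,3}  => 3  1->3 ok
  [14] z  {2}  => 2  3->2 ok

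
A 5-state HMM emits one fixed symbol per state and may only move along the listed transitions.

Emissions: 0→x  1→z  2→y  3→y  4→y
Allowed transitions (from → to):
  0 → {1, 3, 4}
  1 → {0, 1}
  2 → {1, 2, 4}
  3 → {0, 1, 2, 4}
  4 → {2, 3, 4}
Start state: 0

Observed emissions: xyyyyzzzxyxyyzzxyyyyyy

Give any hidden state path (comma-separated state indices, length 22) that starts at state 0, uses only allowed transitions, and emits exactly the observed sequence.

  pos 0: x in {0}, choose 0; start
  pos 1: y in {2,3,4}, choose 4; 0->4 ok
  pos 2: y in {2,3,4}, choose 4; 4->4 ok
  pos 3: y in {2,3,4}, choose 4; 4->4 ok
  pos 4: y in {2,3,4}, choose 2; 4->2 ok
  pos 5: z in {1}, choose 1; 2->1 ok
  pos 6: z in {1}, choose 1; 1->1 ok
  pos 7: z in {1}, choose 1; 1->1 ok
  pos 8: x in {0}, choose 0; 1->0 ok
  pos 9: y in {2,3,4}, choose 3; 0->3 ok
  pos 10: x in {0}, choose 0; 3->0 ok
  pos 11: y in {2,3,4}, choose 4; 0->4 ok
  pos 12: y in {2,3,4}, choose 2; 4->2 ok
  pos 13: z in {1}, choose 1; 2->1 ok
  pos 14: z in {1}, choose 1; 1->1 ok
  pos 15: x in {0}, choose 0; 1->0 ok
  pos 16: y in {2,3,4}, choose 4; 0->4 ok
  pos 17: y in {2,3,4}, choose 3; 4->3 ok
  pos 18: y in {2,3,4}, choose 4; 3->4 ok
  pos 19: y in {2,3,4}, choose 4; 4->4 ok
  pos 20: y in {2,3,4}, choose 2; 4->2 ok
  pos 21: y in {2,3,4}, choose 2; 2->2 ok

0,4,4,4,2,1,1,1,0,3,0,4,2,1,1,0,4,3,4,4,2,2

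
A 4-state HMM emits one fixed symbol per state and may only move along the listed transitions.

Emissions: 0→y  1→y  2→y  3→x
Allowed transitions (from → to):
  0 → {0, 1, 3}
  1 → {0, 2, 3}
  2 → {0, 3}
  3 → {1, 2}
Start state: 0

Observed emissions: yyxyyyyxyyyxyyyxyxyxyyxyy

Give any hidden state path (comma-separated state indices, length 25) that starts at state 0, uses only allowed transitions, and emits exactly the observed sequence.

0,0,3,2,0,0,1,3,2,0,0,3,2,0,0,3,1,3,2,3,1,0,3,2,0

  t0 'y' -> {0,1,2}, take 0 (start)
  t1 'y' -> {0,1,2}, take 0 (0->0 ok)
  t2 'x' -> {3}, take 3 (0->3 ok)
  t3 'y' -> {0,1,2}, take 2 (3->2 ok)
  t4 'y' -> {0,1,2}, take 0 (2->0 ok)
  t5 'y' -> {0,1,2}, take 0 (0->0 ok)
  t6 'y' -> {0,1,2}, take 1 (0->1 ok)
  t7 'x' -> {3}, take 3 (1->3 ok)
  t8 'y' -> {0,1,2}, take 2 (3->2 ok)
  t9 'y' -> {0,1,2}, take 0 (2->0 ok)
  t10 'y' -> {0,1,2}, take 0 (0->0 ok)
  t11 'x' -> {3}, take 3 (0->3 ok)
  t12 'y' -> {0,1,2}, take 2 (3->2 ok)
  t13 'y' -> {0,1,2}, take 0 (2->0 ok)
  t14 'y' -> {0,1,2}, take 0 (0->0 ok)
  t15 'x' -> {3}, take 3 (0->3 ok)
  t16 'y' -> {0,1,2}, take 1 (3->1 ok)
  t17 'x' -> {3}, take 3 (1->3 ok)
  t18 'y' -> {0,1,2}, take 2 (3->2 ok)
  t19 'x' -> {3}, take 3 (2->3 ok)
  t20 'y' -> {0,1,2}, take 1 (3->1 ok)
  t21 'y' -> {0,1,2}, take 0 (1->0 ok)
  t22 'x' -> {3}, take 3 (0->3 ok)
  t23 'y' -> {0,1,2}, take 2 (3->2 ok)
  t24 'y' -> {0,1,2}, take 0 (2->0 ok)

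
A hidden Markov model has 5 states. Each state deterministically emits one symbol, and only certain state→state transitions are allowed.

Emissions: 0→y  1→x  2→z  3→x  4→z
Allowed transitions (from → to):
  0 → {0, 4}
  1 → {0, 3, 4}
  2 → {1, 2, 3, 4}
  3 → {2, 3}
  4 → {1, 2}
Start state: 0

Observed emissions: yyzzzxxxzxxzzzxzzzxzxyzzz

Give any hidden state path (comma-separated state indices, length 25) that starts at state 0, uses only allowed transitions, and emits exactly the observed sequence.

0,0,4,2,2,1,3,3,2,3,3,2,4,2,1,4,2,2,1,4,1,0,4,2,2

  0: obs=y cand={0} pick 0 [start]
  1: obs=y cand={0} pick 0 [0->0 ok]
  2: obs=z cand={2,4} pick 4 [0->4 ok]
  3: obs=z cand={2,4} pick 2 [4->2 ok]
  4: obs=z cand={2,4} pick 2 [2->2 ok]
  5: obs=x cand={1,3} pick 1 [2->1 ok]
  6: obs=x cand={1,3} pick 3 [1->3 ok]
  7: obs=x cand={1,3} pick 3 [3->3 ok]
  8: obs=z cand={2,4} pick 2 [3->2 ok]
  9: obs=x cand={1,3} pick 3 [2->3 ok]
  10: obs=x cand={1,3} pick 3 [3->3 ok]
  11: obs=z cand={2,4} pick 2 [3->2 ok]
  12: obs=z cand={2,4} pick 4 [2->4 ok]
  13: obs=z cand={2,4} pick 2 [4->2 ok]
  14: obs=x cand={1,3} pick 1 [2->1 ok]
  15: obs=z cand={2,4} pick 4 [1->4 ok]
  16: obs=z cand={2,4} pick 2 [4->2 ok]
  17: obs=z cand={2,4} pick 2 [2->2 ok]
  18: obs=x cand={1,3} pick 1 [2->1 ok]
  19: obs=z cand={2,4} pick 4 [1->4 ok]
  20: obs=x cand={1,3} pick 1 [4->1 ok]
  21: obs=y cand={0} pick 0 [1->0 ok]
  22: obs=z cand={2,4} pick 4 [0->4 ok]
  23: obs=z cand={2,4} pick 2 [4->2 ok]
  24: obs=z cand={2,4} pick 2 [2->2 ok]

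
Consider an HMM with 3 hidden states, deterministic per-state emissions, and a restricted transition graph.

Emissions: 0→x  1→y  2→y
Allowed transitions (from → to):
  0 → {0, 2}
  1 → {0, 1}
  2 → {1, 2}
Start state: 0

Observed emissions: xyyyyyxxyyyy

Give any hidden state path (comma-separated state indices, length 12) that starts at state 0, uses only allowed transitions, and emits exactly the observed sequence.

0,2,2,2,2,1,0,0,2,1,1,1

  t0 'x' -> {0}, take 0 (start)
  t1 'y' -> {1,2}, take 2 (0->2 ok)
  t2 'y' -> {1,2}, take 2 (2->2 ok)
  t3 'y' -> {1,2}, take 2 (2->2 ok)
  t4 'y' -> {1,2}, take 2 (2->2 ok)
  t5 'y' -> {1,2}, take 1 (2->1 ok)
  t6 'x' -> {0}, take 0 (1->0 ok)
  t7 'x' -> {0}, take 0 (0->0 ok)
  t8 'y' -> {1,2}, take 2 (0->2 ok)
  t9 'y' -> {1,2}, take 1 (2->1 ok)
  t10 'y' -> {1,2}, take 1 (1->1 ok)
  t11 'y' -> {1,2}, take 1 (1->1 ok)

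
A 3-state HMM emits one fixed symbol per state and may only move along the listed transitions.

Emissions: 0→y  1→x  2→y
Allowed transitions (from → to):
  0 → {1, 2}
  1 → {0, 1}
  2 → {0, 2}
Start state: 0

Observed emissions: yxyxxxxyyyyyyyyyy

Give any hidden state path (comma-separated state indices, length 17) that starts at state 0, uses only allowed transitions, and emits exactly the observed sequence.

0,1,0,1,1,1,1,0,2,0,2,2,2,2,0,2,0

  t0 'y' -> {0,2}, take 0 (start)
  t1 'x' -> {1}, take 1 (0->1 ok)
  t2 'y' -> {0,2}, take 0 (1->0 ok)
  t3 'x' -> {1}, take 1 (0->1 ok)
  t4 'x' -> {1}, take 1 (1->1 ok)
  t5 'x' -> {1}, take 1 (1->1 ok)
  t6 'x' -> {1}, take 1 (1->1 ok)
  t7 'y' -> {0,2}, take 0 (1->0 ok)
  t8 'y' -> {0,2}, take 2 (0->2 ok)
  t9 'y' -> {0,2}, take 0 (2->0 ok)
  t10 'y' -> {0,2}, take 2 (0->2 ok)
  t11 'y' -> {0,2}, take 2 (2->2 ok)
  t12 'y' -> {0,2}, take 2 (2->2 ok)
  t13 'y' -> {0,2}, take 2 (2->2 ok)
  t14 'y' -> {0,2}, take 0 (2->0 ok)
  t15 'y' -> {0,2}, take 2 (0->2 ok)
  t16 'y' -> {0,2}, take 0 (2->0 ok)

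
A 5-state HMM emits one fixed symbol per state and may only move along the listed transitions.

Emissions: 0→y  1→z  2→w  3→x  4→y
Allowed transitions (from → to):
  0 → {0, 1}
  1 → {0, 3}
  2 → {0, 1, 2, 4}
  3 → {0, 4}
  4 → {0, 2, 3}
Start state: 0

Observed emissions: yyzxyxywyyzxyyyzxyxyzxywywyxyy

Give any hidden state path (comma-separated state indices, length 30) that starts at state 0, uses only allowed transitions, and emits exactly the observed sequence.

0,0,1,3,4,3,4,2,4,0,1,3,4,0,0,1,3,4,3,0,1,3,4,2,4,2,4,3,4,0

  0: obs=y cand={0,4} pick 0 [start]
  1: obs=y cand={0,4} pick 0 [0->0 ok]
  2: obs=z cand={1} pick 1 [0->1 ok]
  3: obs=x cand={3} pick 3 [1->3 ok]
  4: obs=y cand={0,4} pick 4 [3->4 ok]
  5: obs=x cand={3} pick 3 [4->3 ok]
  6: obs=y cand={0,4} pick 4 [3->4 ok]
  7: obs=w cand={2} pick 2 [4->2 ok]
  8: obs=y cand={0,4} pick 4 [2->4 ok]
  9: obs=y cand={0,4} pick 0 [4->0 ok]
  10: obs=z cand={1} pick 1 [0->1 ok]
  11: obs=x cand={3} pick 3 [1->3 ok]
  12: obs=y cand={0,4} pick 4 [3->4 ok]
  13: obs=y cand={0,4} pick 0 [4->0 ok]
  14: obs=y cand={0,4} pick 0 [0->0 ok]
  15: obs=z cand={1} pick 1 [0->1 ok]
  16: obs=x cand={3} pick 3 [1->3 ok]
  17: obs=y cand={0,4} pick 4 [3->4 ok]
  18: obs=x cand={3} pick 3 [4->3 ok]
  19: obs=y cand={0,4} pick 0 [3->0 ok]
  20: obs=z cand={1} pick 1 [0->1 ok]
  21: obs=x cand={3} pick 3 [1->3 ok]
  22: obs=y cand={0,4} pick 4 [3->4 ok]
  23: obs=w cand={2} pick 2 [4->2 ok]
  24: obs=y cand={0,4} pick 4 [2->4 ok]
  25: obs=w cand={2} pick 2 [4->2 ok]
  26: obs=y cand={0,4} pick 4 [2->4 ok]
  27: obs=x cand={3} pick 3 [4->3 ok]
  28: obs=y cand={0,4} pick 4 [3->4 ok]
  29: obs=y cand={0,4} pick 0 [4->0 ok]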